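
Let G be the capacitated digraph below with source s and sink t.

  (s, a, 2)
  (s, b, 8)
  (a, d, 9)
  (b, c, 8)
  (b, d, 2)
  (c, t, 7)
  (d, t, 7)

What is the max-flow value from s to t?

Augment s→a→d→t: bottleneck 2, flow now 2.
Augment s→b→c→t: bottleneck 7, flow now 9.
Augment s→b→d→t: bottleneck 1, flow now 10.
No augmenting path remains; maximum flow = 10.
In the residual graph, reachable from s: {s}.
Min-cut edges: s→a (2), s→b (8); capacity 2 + 8 = 10.
This cut is saturated, so no flow can exceed 10.

10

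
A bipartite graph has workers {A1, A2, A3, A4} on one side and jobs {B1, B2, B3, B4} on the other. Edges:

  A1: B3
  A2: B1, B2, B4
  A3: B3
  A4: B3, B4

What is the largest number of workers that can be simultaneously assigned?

Unit-capacity flow: source→left, listed edges, right→sink; max matching = max flow.
Augmenting path A1→B3 (+1); matched 1.
Augmenting path A2→B1 (+1); matched 2.
Augmenting path A4→B4 (+1); matched 3.
No augmenting path remains; maximum matching = 3.
König certificate: {A2, A4, B3} is a vertex cover of size 3 (every listed pair touches it), so no matching can be larger.

3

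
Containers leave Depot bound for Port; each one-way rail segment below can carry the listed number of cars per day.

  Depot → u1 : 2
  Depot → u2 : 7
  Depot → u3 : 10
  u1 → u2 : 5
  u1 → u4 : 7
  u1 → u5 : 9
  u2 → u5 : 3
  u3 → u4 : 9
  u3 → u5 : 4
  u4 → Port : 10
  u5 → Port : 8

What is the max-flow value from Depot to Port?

Augment Depot→u1→u4→Port: bottleneck 2, flow now 2.
Augment Depot→u2→u5→Port: bottleneck 3, flow now 5.
Augment Depot→u3→u4→Port: bottleneck 8, flow now 13.
Augment Depot→u3→u5→Port: bottleneck 2, flow now 15.
No augmenting path remains; maximum flow = 15.
In the residual graph, reachable from Depot: {Depot, u2}.
Min-cut edges: Depot→u1 (2), Depot→u3 (10), u2→u5 (3); capacity 2 + 10 + 3 = 15.
This cut is saturated, so no flow can exceed 15.

15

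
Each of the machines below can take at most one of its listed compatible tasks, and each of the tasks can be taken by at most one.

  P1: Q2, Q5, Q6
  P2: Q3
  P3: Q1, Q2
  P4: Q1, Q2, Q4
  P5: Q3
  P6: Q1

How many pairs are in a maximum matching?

5

Unit-capacity flow: source→left, listed edges, right→sink; max matching = max flow.
Augmenting path P1→Q2 (+1); matched 1.
Augmenting path P2→Q3 (+1); matched 2.
Augmenting path P3→Q1 (+1); matched 3.
Augmenting path P4→Q4 (+1); matched 4.
Augmenting path P6→Q1→P3→Q2→P1→Q5 (+1); matched 5.
No augmenting path remains; maximum matching = 5.
König certificate: {P1, P3, P4, P6, Q3} is a vertex cover of size 5 (every listed pair touches it), so no matching can be larger.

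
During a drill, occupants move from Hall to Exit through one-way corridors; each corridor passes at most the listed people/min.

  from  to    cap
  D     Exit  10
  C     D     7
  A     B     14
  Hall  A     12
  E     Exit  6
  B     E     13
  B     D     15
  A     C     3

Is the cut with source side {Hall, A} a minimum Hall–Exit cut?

Given cut capacity: 14 + 3 = 17.
Augment Hall→A→B→D→Exit: bottleneck 10, flow now 10.
Augment Hall→A→B→E→Exit: bottleneck 2, flow now 12.
No augmenting path remains; maximum flow = 12.
In the residual graph, reachable from Hall: {Hall}.
Min-cut edges: Hall→A (12); capacity 12 = 12.
Cut capacity 17 exceeds the max flow 12, so it is not minimum.

No — its capacity is 17, but the minimum cut has capacity 12.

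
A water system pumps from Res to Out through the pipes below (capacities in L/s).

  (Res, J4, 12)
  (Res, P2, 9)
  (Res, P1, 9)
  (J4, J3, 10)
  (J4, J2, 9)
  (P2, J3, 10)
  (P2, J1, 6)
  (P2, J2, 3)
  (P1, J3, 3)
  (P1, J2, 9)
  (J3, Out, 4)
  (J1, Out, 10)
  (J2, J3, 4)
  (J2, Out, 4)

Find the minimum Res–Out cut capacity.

14

Augment Res→J4→J3→Out: bottleneck 4, flow now 4.
Augment Res→J4→J2→Out: bottleneck 4, flow now 8.
Augment Res→P2→J1→Out: bottleneck 6, flow now 14.
No augmenting path remains; maximum flow = 14.
By max-flow min-cut, the minimum cut capacity equals the max flow.
In the residual graph, reachable from Res: {Res, J4, P2, P1, J3, J2}.
Min-cut edges: P2→J1 (6), J3→Out (4), J2→Out (4); capacity 6 + 4 + 4 = 14.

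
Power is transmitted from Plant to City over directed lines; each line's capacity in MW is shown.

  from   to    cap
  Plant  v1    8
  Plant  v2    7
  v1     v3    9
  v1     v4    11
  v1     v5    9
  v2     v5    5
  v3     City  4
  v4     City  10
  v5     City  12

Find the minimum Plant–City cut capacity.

Augment Plant→v1→v3→City: bottleneck 4, flow now 4.
Augment Plant→v1→v4→City: bottleneck 4, flow now 8.
Augment Plant→v2→v5→City: bottleneck 5, flow now 13.
No augmenting path remains; maximum flow = 13.
By max-flow min-cut, the minimum cut capacity equals the max flow.
In the residual graph, reachable from Plant: {Plant, v2}.
Min-cut edges: Plant→v1 (8), v2→v5 (5); capacity 8 + 5 = 13.

13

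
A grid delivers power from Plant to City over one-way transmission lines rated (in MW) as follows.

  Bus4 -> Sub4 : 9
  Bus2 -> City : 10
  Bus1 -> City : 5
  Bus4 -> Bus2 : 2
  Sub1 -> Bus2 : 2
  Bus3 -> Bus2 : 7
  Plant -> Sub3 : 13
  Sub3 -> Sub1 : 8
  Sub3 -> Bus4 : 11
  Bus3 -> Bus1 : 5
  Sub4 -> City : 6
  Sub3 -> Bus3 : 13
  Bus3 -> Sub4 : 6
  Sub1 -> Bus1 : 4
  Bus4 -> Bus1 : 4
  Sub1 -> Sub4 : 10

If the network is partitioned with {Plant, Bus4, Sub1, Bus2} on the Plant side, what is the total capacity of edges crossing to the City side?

50

Edges leaving {Plant, Bus4, Sub1, Bus2}: Plant→Sub3 (13), Bus4→Bus1 (4), Bus4→Sub4 (9), Sub1→Bus1 (4), Sub1→Sub4 (10), Bus2→City (10).
Cut capacity = 13 + 4 + 9 + 4 + 10 + 10 = 50.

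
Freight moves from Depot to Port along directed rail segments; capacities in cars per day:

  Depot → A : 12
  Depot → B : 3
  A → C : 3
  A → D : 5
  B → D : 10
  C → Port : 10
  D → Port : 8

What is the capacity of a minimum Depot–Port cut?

11

Augment Depot→A→C→Port: bottleneck 3, flow now 3.
Augment Depot→A→D→Port: bottleneck 5, flow now 8.
Augment Depot→B→D→Port: bottleneck 3, flow now 11.
No augmenting path remains; maximum flow = 11.
By max-flow min-cut, the minimum cut capacity equals the max flow.
In the residual graph, reachable from Depot: {Depot, A}.
Min-cut edges: Depot→B (3), A→C (3), A→D (5); capacity 3 + 3 + 5 = 11.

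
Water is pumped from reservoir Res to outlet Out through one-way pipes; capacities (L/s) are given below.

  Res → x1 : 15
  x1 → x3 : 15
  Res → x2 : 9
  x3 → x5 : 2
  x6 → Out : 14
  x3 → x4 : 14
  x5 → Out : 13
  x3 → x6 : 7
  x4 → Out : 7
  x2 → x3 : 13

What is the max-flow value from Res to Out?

Augment Res→x1→x3→x4→Out: bottleneck 7, flow now 7.
Augment Res→x1→x3→x5→Out: bottleneck 2, flow now 9.
Augment Res→x1→x3→x6→Out: bottleneck 6, flow now 15.
Augment Res→x2→x3→x6→Out: bottleneck 1, flow now 16.
No augmenting path remains; maximum flow = 16.
In the residual graph, reachable from Res: {Res, x1, x2, x3, x4}.
Min-cut edges: x3→x5 (2), x3→x6 (7), x4→Out (7); capacity 2 + 7 + 7 = 16.
This cut is saturated, so no flow can exceed 16.

16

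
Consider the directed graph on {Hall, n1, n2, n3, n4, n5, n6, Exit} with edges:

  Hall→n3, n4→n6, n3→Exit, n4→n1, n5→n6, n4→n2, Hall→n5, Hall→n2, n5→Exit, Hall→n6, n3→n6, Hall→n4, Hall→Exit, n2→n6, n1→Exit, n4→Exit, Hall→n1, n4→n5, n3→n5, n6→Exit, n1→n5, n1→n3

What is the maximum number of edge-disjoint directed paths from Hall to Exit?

6

Assign every edge capacity 1; by Menger, the answer equals the max flow.
Path Hall→Exit (+1); total 1.
Path Hall→n1→Exit (+1); total 2.
Path Hall→n3→Exit (+1); total 3.
Path Hall→n4→Exit (+1); total 4.
Path Hall→n5→Exit (+1); total 5.
Path Hall→n6→Exit (+1); total 6.
No residual Hall→Exit path; max flow = 6.
Certifying cut of size 6: {Hall→Exit, Hall→n1, Hall→n3, Hall→n4, Hall→n5, n6→Exit}.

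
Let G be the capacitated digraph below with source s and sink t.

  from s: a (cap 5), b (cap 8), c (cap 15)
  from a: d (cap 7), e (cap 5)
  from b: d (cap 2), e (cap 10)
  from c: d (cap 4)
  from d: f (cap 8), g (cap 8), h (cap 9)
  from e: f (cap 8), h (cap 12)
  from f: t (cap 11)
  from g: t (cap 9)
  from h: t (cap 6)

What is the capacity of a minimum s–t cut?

17

Augment s→a→d→f→t: bottleneck 5, flow now 5.
Augment s→b→d→f→t: bottleneck 2, flow now 7.
Augment s→b→e→f→t: bottleneck 4, flow now 11.
Augment s→b→e→h→t: bottleneck 2, flow now 13.
Augment s→c→d→g→t: bottleneck 4, flow now 17.
No augmenting path remains; maximum flow = 17.
By max-flow min-cut, the minimum cut capacity equals the max flow.
In the residual graph, reachable from s: {s, c}.
Min-cut edges: s→a (5), s→b (8), c→d (4); capacity 5 + 8 + 4 = 17.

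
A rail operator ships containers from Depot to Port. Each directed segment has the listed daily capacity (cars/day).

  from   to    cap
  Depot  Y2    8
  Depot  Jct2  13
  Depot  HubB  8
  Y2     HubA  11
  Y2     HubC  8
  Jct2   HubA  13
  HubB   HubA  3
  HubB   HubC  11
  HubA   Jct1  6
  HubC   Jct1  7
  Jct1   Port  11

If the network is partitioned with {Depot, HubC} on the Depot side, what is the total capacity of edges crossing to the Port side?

Edges leaving {Depot, HubC}: Depot→Y2 (8), Depot→Jct2 (13), Depot→HubB (8), HubC→Jct1 (7).
Cut capacity = 8 + 13 + 8 + 7 = 36.

36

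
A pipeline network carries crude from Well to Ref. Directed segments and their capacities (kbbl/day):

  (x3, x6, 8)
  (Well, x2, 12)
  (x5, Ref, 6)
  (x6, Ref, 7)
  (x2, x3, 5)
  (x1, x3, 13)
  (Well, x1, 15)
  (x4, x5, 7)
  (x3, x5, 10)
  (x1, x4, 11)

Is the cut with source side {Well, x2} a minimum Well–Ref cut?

Given cut capacity: 15 + 5 = 20.
Augment Well→x1→x3→x5→Ref: bottleneck 6, flow now 6.
Augment Well→x1→x3→x6→Ref: bottleneck 7, flow now 13.
No augmenting path remains; maximum flow = 13.
In the residual graph, reachable from Well: {Well, x1, x2, x3, x4, x5, x6}.
Min-cut edges: x5→Ref (6), x6→Ref (7); capacity 6 + 7 = 13.
Cut capacity 20 exceeds the max flow 13, so it is not minimum.

No — its capacity is 20, but the minimum cut has capacity 13.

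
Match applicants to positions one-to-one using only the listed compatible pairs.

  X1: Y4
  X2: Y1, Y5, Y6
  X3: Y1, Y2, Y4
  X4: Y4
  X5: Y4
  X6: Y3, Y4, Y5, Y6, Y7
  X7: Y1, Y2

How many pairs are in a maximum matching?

5

Unit-capacity flow: source→left, listed edges, right→sink; max matching = max flow.
Augmenting path X1→Y4 (+1); matched 1.
Augmenting path X2→Y1 (+1); matched 2.
Augmenting path X3→Y2 (+1); matched 3.
Augmenting path X6→Y3 (+1); matched 4.
Augmenting path X7→Y1→X2→Y5 (+1); matched 5.
No augmenting path remains; maximum matching = 5.
König certificate: {X2, X3, X6, X7, Y4} is a vertex cover of size 5 (every listed pair touches it), so no matching can be larger.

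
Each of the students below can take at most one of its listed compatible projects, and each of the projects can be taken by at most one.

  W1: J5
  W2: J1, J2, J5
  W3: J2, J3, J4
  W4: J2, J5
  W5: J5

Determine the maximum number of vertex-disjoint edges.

4

Unit-capacity flow: source→left, listed edges, right→sink; max matching = max flow.
Augmenting path W1→J5 (+1); matched 1.
Augmenting path W2→J1 (+1); matched 2.
Augmenting path W3→J2 (+1); matched 3.
Augmenting path W4→J2→W3→J3 (+1); matched 4.
No augmenting path remains; maximum matching = 4.
König certificate: {W2, W3, W4, J5} is a vertex cover of size 4 (every listed pair touches it), so no matching can be larger.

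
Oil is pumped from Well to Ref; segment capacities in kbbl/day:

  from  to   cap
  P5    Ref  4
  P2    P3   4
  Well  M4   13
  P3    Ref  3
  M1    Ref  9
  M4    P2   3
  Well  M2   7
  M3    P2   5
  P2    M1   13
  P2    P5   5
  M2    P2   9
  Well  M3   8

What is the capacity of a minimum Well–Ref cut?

15

Augment Well→M3→P2→P3→Ref: bottleneck 3, flow now 3.
Augment Well→M3→P2→M1→Ref: bottleneck 2, flow now 5.
Augment Well→M4→P2→M1→Ref: bottleneck 3, flow now 8.
Augment Well→M2→P2→M1→Ref: bottleneck 4, flow now 12.
Augment Well→M2→P2→P5→Ref: bottleneck 3, flow now 15.
No augmenting path remains; maximum flow = 15.
By max-flow min-cut, the minimum cut capacity equals the max flow.
In the residual graph, reachable from Well: {Well, M3, M4}.
Min-cut edges: Well→M2 (7), M3→P2 (5), M4→P2 (3); capacity 7 + 5 + 3 = 15.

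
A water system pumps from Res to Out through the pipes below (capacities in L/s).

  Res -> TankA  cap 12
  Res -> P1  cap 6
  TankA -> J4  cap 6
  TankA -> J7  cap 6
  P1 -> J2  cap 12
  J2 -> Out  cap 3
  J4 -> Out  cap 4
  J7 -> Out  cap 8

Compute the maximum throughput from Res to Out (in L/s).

Augment Res→TankA→J4→Out: bottleneck 4, flow now 4.
Augment Res→TankA→J7→Out: bottleneck 6, flow now 10.
Augment Res→P1→J2→Out: bottleneck 3, flow now 13.
No augmenting path remains; maximum flow = 13.
In the residual graph, reachable from Res: {Res, TankA, P1, J2, J4}.
Min-cut edges: TankA→J7 (6), J2→Out (3), J4→Out (4); capacity 6 + 3 + 4 = 13.
This cut is saturated, so no flow can exceed 13.

13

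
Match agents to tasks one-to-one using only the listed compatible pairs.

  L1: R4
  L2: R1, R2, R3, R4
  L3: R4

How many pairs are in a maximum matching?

Unit-capacity flow: source→left, listed edges, right→sink; max matching = max flow.
Augmenting path L1→R4 (+1); matched 1.
Augmenting path L2→R1 (+1); matched 2.
No augmenting path remains; maximum matching = 2.
König certificate: {L2, R4} is a vertex cover of size 2 (every listed pair touches it), so no matching can be larger.

2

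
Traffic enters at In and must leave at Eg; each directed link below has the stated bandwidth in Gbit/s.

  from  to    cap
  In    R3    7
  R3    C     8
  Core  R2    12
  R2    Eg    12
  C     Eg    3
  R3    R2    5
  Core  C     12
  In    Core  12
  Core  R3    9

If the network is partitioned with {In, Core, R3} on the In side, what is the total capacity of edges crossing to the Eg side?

37

Edges leaving {In, Core, R3}: Core→R2 (12), Core→C (12), R3→R2 (5), R3→C (8).
Cut capacity = 12 + 12 + 5 + 8 = 37.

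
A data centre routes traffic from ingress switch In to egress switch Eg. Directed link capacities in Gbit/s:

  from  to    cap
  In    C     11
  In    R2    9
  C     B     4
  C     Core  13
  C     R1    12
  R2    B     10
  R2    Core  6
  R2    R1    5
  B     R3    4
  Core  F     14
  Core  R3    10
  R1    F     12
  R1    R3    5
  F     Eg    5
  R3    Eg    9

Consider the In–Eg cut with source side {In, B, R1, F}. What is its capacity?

Edges leaving {In, B, R1, F}: In→C (11), In→R2 (9), B→R3 (4), R1→R3 (5), F→Eg (5).
Cut capacity = 11 + 9 + 4 + 5 + 5 = 34.

34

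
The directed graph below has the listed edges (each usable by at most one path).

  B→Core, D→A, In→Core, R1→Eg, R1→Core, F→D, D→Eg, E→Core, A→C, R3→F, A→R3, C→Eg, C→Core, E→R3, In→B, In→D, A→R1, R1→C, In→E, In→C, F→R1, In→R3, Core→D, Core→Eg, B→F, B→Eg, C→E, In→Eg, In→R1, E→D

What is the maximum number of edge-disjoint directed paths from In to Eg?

6

Assign every edge capacity 1; by Menger, the answer equals the max flow.
Path In→Eg (+1); total 1.
Path In→B→Eg (+1); total 2.
Path In→R1→Eg (+1); total 3.
Path In→D→Eg (+1); total 4.
Path In→C→Eg (+1); total 5.
Path In→Core→Eg (+1); total 6.
No residual In→Eg path; max flow = 6.
Certifying cut of size 6: {C→Eg, Core→Eg, D→Eg, In→B, In→Eg, R1→Eg}.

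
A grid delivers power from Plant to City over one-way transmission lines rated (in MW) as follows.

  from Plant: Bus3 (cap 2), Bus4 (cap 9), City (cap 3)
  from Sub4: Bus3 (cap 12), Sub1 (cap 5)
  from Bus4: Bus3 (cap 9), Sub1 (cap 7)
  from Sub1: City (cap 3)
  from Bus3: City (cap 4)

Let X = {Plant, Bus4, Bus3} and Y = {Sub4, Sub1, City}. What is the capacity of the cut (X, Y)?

14

Edges leaving {Plant, Bus4, Bus3}: Plant→City (3), Bus4→Sub1 (7), Bus3→City (4).
Cut capacity = 3 + 7 + 4 = 14.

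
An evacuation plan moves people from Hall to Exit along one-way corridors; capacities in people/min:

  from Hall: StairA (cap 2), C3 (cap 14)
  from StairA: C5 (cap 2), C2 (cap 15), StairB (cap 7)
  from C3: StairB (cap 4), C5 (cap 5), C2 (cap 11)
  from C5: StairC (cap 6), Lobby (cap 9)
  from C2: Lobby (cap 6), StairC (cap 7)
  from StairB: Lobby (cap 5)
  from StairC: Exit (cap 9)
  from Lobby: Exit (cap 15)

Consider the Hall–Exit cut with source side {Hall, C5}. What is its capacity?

31

Edges leaving {Hall, C5}: Hall→StairA (2), Hall→C3 (14), C5→StairC (6), C5→Lobby (9).
Cut capacity = 2 + 14 + 6 + 9 = 31.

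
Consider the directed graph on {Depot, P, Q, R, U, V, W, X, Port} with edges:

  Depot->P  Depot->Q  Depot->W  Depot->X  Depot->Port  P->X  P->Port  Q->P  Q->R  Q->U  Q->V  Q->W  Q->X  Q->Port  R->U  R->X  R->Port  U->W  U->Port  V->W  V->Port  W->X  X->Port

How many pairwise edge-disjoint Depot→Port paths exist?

4

Assign every edge capacity 1; by Menger, the answer equals the max flow.
Path Depot→Port (+1); total 1.
Path Depot→P→Port (+1); total 2.
Path Depot→Q→Port (+1); total 3.
Path Depot→X→Port (+1); total 4.
No residual Depot→Port path; max flow = 4.
Certifying cut of size 4: {Depot→P, Depot→Port, Depot→Q, X→Port}.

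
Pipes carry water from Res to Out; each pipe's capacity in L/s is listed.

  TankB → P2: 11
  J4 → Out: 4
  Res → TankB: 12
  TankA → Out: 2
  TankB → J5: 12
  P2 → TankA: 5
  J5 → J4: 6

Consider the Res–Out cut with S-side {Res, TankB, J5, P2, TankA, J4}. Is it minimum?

Given cut capacity: 2 + 4 = 6.
Augment Res→TankB→J5→J4→Out: bottleneck 4, flow now 4.
Augment Res→TankB→P2→TankA→Out: bottleneck 2, flow now 6.
No augmenting path remains; maximum flow = 6.
Cut capacity 6 equals the max flow, so it is a minimum cut.

Yes — it is a minimum cut (capacity 6).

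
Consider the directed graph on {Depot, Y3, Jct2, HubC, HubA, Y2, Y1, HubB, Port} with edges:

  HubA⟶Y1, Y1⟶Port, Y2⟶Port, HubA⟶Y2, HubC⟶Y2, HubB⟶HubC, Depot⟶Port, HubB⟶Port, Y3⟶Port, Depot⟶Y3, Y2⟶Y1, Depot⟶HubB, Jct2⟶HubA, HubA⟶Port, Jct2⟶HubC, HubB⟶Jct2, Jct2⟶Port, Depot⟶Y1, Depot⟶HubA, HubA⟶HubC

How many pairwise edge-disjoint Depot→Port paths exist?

5

Assign every edge capacity 1; by Menger, the answer equals the max flow.
Path Depot→Port (+1); total 1.
Path Depot→Y3→Port (+1); total 2.
Path Depot→HubA→Port (+1); total 3.
Path Depot→Y1→Port (+1); total 4.
Path Depot→HubB→Port (+1); total 5.
No residual Depot→Port path; max flow = 5.
Certifying cut of size 5: {Depot→HubA, Depot→HubB, Depot→Port, Depot→Y1, Depot→Y3}.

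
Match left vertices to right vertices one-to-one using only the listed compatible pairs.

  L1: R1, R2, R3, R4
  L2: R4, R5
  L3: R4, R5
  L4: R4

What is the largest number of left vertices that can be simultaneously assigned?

3

Unit-capacity flow: source→left, listed edges, right→sink; max matching = max flow.
Augmenting path L1→R1 (+1); matched 1.
Augmenting path L2→R4 (+1); matched 2.
Augmenting path L3→R5 (+1); matched 3.
No augmenting path remains; maximum matching = 3.
König certificate: {L1, R4, R5} is a vertex cover of size 3 (every listed pair touches it), so no matching can be larger.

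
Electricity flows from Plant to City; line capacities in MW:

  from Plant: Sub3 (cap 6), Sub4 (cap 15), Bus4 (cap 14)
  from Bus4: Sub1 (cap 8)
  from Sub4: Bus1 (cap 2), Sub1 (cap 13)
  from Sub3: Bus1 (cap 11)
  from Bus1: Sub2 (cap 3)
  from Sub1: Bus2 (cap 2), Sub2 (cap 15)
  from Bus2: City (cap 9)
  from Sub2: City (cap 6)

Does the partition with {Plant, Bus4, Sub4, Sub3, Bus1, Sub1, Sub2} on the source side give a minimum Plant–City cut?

Given cut capacity: 2 + 6 = 8.
Augment Plant→Bus4→Sub1→Bus2→City: bottleneck 2, flow now 2.
Augment Plant→Bus4→Sub1→Sub2→City: bottleneck 6, flow now 8.
No augmenting path remains; maximum flow = 8.
Cut capacity 8 equals the max flow, so it is a minimum cut.

Yes — it is a minimum cut (capacity 8).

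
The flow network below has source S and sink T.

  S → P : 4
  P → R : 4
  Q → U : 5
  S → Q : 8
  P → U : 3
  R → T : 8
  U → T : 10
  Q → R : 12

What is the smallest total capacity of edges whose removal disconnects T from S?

Augment S→P→R→T: bottleneck 4, flow now 4.
Augment S→Q→R→T: bottleneck 4, flow now 8.
Augment S→Q→U→T: bottleneck 4, flow now 12.
No augmenting path remains; maximum flow = 12.
By max-flow min-cut, the minimum cut capacity equals the max flow.
In the residual graph, reachable from S: {S}.
Min-cut edges: S→P (4), S→Q (8); capacity 4 + 8 = 12.

12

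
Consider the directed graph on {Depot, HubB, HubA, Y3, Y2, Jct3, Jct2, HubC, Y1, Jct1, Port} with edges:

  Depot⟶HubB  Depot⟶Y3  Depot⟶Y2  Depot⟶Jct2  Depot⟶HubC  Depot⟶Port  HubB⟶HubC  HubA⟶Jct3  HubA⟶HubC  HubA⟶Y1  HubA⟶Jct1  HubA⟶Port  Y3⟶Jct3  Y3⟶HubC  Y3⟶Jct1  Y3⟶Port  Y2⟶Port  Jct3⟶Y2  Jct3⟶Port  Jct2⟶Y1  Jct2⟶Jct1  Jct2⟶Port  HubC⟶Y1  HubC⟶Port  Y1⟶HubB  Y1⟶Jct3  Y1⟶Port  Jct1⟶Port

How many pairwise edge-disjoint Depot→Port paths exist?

6

Assign every edge capacity 1; by Menger, the answer equals the max flow.
Path Depot→Port (+1); total 1.
Path Depot→Y3→Port (+1); total 2.
Path Depot→Y2→Port (+1); total 3.
Path Depot→Jct2→Port (+1); total 4.
Path Depot→HubC→Port (+1); total 5.
Path Depot→HubB→HubC→Y1→Port (+1); total 6.
No residual Depot→Port path; max flow = 6.
Certifying cut of size 6: {Depot→HubB, Depot→HubC, Depot→Jct2, Depot→Port, Depot→Y2, Depot→Y3}.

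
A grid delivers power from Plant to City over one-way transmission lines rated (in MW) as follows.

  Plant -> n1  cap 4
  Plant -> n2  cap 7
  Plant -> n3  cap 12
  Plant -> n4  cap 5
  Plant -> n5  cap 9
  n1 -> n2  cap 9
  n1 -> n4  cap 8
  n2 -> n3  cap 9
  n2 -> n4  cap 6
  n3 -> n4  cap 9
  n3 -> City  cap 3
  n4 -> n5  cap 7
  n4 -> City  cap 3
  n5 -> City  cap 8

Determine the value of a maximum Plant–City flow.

14

Augment Plant→n3→City: bottleneck 3, flow now 3.
Augment Plant→n4→City: bottleneck 3, flow now 6.
Augment Plant→n5→City: bottleneck 8, flow now 14.
No augmenting path remains; maximum flow = 14.
In the residual graph, reachable from Plant: {Plant, n1, n2, n3, n4, n5}.
Min-cut edges: n3→City (3), n4→City (3), n5→City (8); capacity 3 + 3 + 8 = 14.
This cut is saturated, so no flow can exceed 14.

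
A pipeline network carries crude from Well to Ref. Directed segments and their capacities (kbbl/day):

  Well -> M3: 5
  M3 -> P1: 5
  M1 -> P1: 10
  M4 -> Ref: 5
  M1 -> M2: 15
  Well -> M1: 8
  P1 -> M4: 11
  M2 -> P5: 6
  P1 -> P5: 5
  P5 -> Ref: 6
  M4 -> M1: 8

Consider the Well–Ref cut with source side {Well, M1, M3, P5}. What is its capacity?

Edges leaving {Well, M1, M3, P5}: M1→P1 (10), M1→M2 (15), M3→P1 (5), P5→Ref (6).
Cut capacity = 10 + 15 + 5 + 6 = 36.

36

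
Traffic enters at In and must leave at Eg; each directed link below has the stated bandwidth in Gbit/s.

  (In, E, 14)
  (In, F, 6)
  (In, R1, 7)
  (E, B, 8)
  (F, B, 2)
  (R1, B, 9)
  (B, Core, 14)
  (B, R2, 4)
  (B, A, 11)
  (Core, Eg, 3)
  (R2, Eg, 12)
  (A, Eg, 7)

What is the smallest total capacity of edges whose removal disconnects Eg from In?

14

Augment In→E→B→Core→Eg: bottleneck 3, flow now 3.
Augment In→E→B→R2→Eg: bottleneck 4, flow now 7.
Augment In→E→B→A→Eg: bottleneck 1, flow now 8.
Augment In→F→B→A→Eg: bottleneck 2, flow now 10.
Augment In→R1→B→A→Eg: bottleneck 4, flow now 14.
No augmenting path remains; maximum flow = 14.
By max-flow min-cut, the minimum cut capacity equals the max flow.
In the residual graph, reachable from In: {In, E, F, R1, B, Core, A}.
Min-cut edges: B→R2 (4), Core→Eg (3), A→Eg (7); capacity 4 + 3 + 7 = 14.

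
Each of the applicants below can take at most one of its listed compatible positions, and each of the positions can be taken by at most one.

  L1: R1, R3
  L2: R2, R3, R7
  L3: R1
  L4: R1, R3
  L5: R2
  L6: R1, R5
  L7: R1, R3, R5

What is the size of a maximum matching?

Unit-capacity flow: source→left, listed edges, right→sink; max matching = max flow.
Augmenting path L1→R1 (+1); matched 1.
Augmenting path L2→R2 (+1); matched 2.
Augmenting path L4→R3 (+1); matched 3.
Augmenting path L6→R5 (+1); matched 4.
Augmenting path L5→R2→L2→R7 (+1); matched 5.
No augmenting path remains; maximum matching = 5.
König certificate: {L2, L5, R1, R3, R5} is a vertex cover of size 5 (every listed pair touches it), so no matching can be larger.

5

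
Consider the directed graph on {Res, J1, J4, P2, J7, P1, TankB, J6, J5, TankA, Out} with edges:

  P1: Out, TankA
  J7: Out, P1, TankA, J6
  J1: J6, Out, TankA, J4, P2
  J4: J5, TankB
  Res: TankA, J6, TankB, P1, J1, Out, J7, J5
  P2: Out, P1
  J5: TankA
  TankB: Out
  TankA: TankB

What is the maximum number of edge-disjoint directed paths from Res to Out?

Assign every edge capacity 1; by Menger, the answer equals the max flow.
Path Res→Out (+1); total 1.
Path Res→J1→Out (+1); total 2.
Path Res→J7→Out (+1); total 3.
Path Res→P1→Out (+1); total 4.
Path Res→TankB→Out (+1); total 5.
No residual Res→Out path; max flow = 5.
Certifying cut of size 5: {Res→J1, Res→J7, Res→Out, Res→P1, TankB→Out}.

5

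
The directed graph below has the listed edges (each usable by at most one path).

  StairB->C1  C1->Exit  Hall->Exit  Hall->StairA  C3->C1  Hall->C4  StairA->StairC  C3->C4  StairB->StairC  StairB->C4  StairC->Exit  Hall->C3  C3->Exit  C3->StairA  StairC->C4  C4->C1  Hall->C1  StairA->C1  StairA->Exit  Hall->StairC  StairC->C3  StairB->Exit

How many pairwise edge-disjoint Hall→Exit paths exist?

5

Assign every edge capacity 1; by Menger, the answer equals the max flow.
Path Hall→Exit (+1); total 1.
Path Hall→C3→Exit (+1); total 2.
Path Hall→StairC→Exit (+1); total 3.
Path Hall→StairA→Exit (+1); total 4.
Path Hall→C1→Exit (+1); total 5.
No residual Hall→Exit path; max flow = 5.
Certifying cut of size 5: {C1→Exit, Hall→C3, Hall→Exit, Hall→StairA, Hall→StairC}.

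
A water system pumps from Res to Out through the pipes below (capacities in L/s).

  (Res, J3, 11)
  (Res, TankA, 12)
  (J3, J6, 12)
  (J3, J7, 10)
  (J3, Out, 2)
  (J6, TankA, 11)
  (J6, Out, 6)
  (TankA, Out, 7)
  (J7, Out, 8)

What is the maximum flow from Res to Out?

Augment Res→J3→Out: bottleneck 2, flow now 2.
Augment Res→TankA→Out: bottleneck 7, flow now 9.
Augment Res→J3→J6→Out: bottleneck 6, flow now 15.
Augment Res→J3→J7→Out: bottleneck 3, flow now 18.
No augmenting path remains; maximum flow = 18.
In the residual graph, reachable from Res: {Res, TankA}.
Min-cut edges: Res→J3 (11), TankA→Out (7); capacity 11 + 7 = 18.
This cut is saturated, so no flow can exceed 18.

18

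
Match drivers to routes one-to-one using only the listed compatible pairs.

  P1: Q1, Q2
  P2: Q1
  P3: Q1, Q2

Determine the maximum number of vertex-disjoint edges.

Unit-capacity flow: source→left, listed edges, right→sink; max matching = max flow.
Augmenting path P1→Q1 (+1); matched 1.
Augmenting path P3→Q2 (+1); matched 2.
No augmenting path remains; maximum matching = 2.
König certificate: {Q1, Q2} is a vertex cover of size 2 (every listed pair touches it), so no matching can be larger.

2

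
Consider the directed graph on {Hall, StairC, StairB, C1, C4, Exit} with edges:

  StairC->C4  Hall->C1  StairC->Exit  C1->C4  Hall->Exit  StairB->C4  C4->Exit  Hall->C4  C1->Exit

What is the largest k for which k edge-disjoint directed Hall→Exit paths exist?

3

Assign every edge capacity 1; by Menger, the answer equals the max flow.
Path Hall→Exit (+1); total 1.
Path Hall→C1→Exit (+1); total 2.
Path Hall→C4→Exit (+1); total 3.
No residual Hall→Exit path; max flow = 3.
Certifying cut of size 3: {Hall→C1, Hall→C4, Hall→Exit}.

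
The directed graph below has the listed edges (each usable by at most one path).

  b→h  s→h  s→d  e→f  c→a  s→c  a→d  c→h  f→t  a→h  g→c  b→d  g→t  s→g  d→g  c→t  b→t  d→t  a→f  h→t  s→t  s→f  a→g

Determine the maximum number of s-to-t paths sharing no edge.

Assign every edge capacity 1; by Menger, the answer equals the max flow.
Path s→t (+1); total 1.
Path s→c→t (+1); total 2.
Path s→d→t (+1); total 3.
Path s→f→t (+1); total 4.
Path s→g→t (+1); total 5.
Path s→h→t (+1); total 6.
No residual s→t path; max flow = 6.
Certifying cut of size 6: {s→c, s→d, s→f, s→g, s→h, s→t}.

6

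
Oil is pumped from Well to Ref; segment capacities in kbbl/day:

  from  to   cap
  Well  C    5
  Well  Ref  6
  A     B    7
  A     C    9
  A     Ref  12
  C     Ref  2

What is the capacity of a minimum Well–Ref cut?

8

Augment Well→Ref: bottleneck 6, flow now 6.
Augment Well→C→Ref: bottleneck 2, flow now 8.
No augmenting path remains; maximum flow = 8.
By max-flow min-cut, the minimum cut capacity equals the max flow.
In the residual graph, reachable from Well: {Well, C}.
Min-cut edges: Well→Ref (6), C→Ref (2); capacity 6 + 2 = 8.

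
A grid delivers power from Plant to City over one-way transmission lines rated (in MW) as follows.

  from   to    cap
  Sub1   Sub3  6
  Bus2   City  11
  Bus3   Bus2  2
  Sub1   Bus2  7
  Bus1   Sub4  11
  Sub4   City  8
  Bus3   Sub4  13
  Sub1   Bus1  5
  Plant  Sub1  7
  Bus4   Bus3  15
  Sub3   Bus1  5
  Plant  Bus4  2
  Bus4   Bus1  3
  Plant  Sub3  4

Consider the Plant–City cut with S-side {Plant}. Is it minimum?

Yes — it is a minimum cut (capacity 13).

Given cut capacity: 7 + 4 + 2 = 13.
Augment Plant→Sub1→Bus2→City: bottleneck 7, flow now 7.
Augment Plant→Sub3→Bus1→Sub4→City: bottleneck 4, flow now 11.
Augment Plant→Bus4→Bus1→Sub4→City: bottleneck 2, flow now 13.
No augmenting path remains; maximum flow = 13.
Cut capacity 13 equals the max flow, so it is a minimum cut.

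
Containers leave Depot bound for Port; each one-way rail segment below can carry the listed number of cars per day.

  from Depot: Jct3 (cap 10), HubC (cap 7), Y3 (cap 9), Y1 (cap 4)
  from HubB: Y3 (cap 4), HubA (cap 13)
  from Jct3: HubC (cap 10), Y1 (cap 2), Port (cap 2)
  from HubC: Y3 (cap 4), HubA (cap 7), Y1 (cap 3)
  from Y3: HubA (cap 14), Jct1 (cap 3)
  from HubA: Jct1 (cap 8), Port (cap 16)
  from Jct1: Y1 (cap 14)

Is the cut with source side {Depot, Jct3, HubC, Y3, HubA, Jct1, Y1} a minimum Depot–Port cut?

Yes — it is a minimum cut (capacity 18).

Given cut capacity: 2 + 16 = 18.
Augment Depot→Jct3→Port: bottleneck 2, flow now 2.
Augment Depot→HubC→HubA→Port: bottleneck 7, flow now 9.
Augment Depot→Y3→HubA→Port: bottleneck 9, flow now 18.
No augmenting path remains; maximum flow = 18.
Cut capacity 18 equals the max flow, so it is a minimum cut.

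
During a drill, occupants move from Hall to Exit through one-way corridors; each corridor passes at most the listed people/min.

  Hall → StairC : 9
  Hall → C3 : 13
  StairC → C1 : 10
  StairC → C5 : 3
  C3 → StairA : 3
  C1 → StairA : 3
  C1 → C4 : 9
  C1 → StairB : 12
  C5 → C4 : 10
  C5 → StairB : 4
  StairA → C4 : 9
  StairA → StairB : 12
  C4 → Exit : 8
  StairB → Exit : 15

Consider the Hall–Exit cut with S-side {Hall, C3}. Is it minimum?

Yes — it is a minimum cut (capacity 12).

Given cut capacity: 9 + 3 = 12.
Augment Hall→StairC→C1→C4→Exit: bottleneck 8, flow now 8.
Augment Hall→StairC→C1→StairB→Exit: bottleneck 1, flow now 9.
Augment Hall→C3→StairA→StairB→Exit: bottleneck 3, flow now 12.
No augmenting path remains; maximum flow = 12.
Cut capacity 12 equals the max flow, so it is a minimum cut.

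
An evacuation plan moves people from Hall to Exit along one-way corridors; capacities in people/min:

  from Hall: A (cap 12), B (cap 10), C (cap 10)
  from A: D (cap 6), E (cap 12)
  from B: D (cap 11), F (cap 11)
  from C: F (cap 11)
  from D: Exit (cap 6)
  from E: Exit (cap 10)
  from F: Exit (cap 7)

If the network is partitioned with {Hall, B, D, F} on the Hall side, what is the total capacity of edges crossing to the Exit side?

35

Edges leaving {Hall, B, D, F}: Hall→A (12), Hall→C (10), D→Exit (6), F→Exit (7).
Cut capacity = 12 + 10 + 6 + 7 = 35.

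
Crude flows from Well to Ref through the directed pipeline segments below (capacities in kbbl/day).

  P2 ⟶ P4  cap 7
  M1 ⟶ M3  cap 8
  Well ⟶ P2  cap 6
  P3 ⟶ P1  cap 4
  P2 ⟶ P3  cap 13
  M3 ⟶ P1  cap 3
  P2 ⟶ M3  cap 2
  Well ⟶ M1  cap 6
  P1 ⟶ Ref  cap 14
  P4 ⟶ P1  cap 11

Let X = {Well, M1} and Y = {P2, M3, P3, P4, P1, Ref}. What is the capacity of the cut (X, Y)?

14

Edges leaving {Well, M1}: Well→P2 (6), M1→M3 (8).
Cut capacity = 6 + 8 = 14.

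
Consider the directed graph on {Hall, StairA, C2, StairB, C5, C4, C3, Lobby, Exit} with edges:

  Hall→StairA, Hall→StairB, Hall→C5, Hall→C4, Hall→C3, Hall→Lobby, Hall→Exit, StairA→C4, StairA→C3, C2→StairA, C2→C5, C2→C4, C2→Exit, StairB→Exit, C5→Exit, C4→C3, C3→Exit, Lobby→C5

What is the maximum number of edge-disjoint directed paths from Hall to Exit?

4

Assign every edge capacity 1; by Menger, the answer equals the max flow.
Path Hall→Exit (+1); total 1.
Path Hall→StairB→Exit (+1); total 2.
Path Hall→C5→Exit (+1); total 3.
Path Hall→C3→Exit (+1); total 4.
No residual Hall→Exit path; max flow = 4.
Certifying cut of size 4: {C3→Exit, C5→Exit, Hall→Exit, Hall→StairB}.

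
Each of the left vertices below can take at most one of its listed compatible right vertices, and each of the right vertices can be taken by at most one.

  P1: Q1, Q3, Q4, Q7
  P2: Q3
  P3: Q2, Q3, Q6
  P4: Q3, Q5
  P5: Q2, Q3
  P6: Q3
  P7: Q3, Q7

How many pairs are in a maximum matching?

Unit-capacity flow: source→left, listed edges, right→sink; max matching = max flow.
Augmenting path P1→Q1 (+1); matched 1.
Augmenting path P2→Q3 (+1); matched 2.
Augmenting path P3→Q2 (+1); matched 3.
Augmenting path P4→Q5 (+1); matched 4.
Augmenting path P7→Q7 (+1); matched 5.
Augmenting path P5→Q2→P3→Q6 (+1); matched 6.
No augmenting path remains; maximum matching = 6.
König certificate: {P1, P3, P4, P5, P7, Q3} is a vertex cover of size 6 (every listed pair touches it), so no matching can be larger.

6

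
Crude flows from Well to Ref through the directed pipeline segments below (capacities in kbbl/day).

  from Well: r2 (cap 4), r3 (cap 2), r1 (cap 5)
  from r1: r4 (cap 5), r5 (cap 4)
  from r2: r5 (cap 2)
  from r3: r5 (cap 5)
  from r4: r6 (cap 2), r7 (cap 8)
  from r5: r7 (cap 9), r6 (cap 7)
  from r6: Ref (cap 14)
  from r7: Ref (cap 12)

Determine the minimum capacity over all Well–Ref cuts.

9

Augment Well→r1→r4→r6→Ref: bottleneck 2, flow now 2.
Augment Well→r1→r4→r7→Ref: bottleneck 3, flow now 5.
Augment Well→r2→r5→r6→Ref: bottleneck 2, flow now 7.
Augment Well→r3→r5→r6→Ref: bottleneck 2, flow now 9.
No augmenting path remains; maximum flow = 9.
By max-flow min-cut, the minimum cut capacity equals the max flow.
In the residual graph, reachable from Well: {Well, r2}.
Min-cut edges: Well→r1 (5), Well→r3 (2), r2→r5 (2); capacity 5 + 2 + 2 = 9.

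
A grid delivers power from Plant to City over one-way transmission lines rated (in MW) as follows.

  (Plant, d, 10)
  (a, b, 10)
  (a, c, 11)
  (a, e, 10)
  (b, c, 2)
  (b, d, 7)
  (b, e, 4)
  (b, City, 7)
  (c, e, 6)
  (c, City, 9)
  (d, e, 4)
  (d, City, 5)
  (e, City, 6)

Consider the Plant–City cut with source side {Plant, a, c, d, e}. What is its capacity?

Edges leaving {Plant, a, c, d, e}: a→b (10), c→City (9), d→City (5), e→City (6).
Cut capacity = 10 + 9 + 5 + 6 = 30.

30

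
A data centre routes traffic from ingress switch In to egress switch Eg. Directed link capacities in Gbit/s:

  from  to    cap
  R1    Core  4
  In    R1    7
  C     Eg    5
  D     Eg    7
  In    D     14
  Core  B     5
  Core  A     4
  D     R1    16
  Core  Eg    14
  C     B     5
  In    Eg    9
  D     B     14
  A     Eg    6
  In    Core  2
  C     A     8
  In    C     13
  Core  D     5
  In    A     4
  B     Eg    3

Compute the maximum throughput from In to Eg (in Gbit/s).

Augment In→Eg: bottleneck 9, flow now 9.
Augment In→C→Eg: bottleneck 5, flow now 14.
Augment In→Core→Eg: bottleneck 2, flow now 16.
Augment In→D→Eg: bottleneck 7, flow now 23.
Augment In→A→Eg: bottleneck 4, flow now 27.
Augment In→C→A→Eg: bottleneck 2, flow now 29.
Augment In→C→B→Eg: bottleneck 3, flow now 32.
Augment In→R1→Core→Eg: bottleneck 4, flow now 36.
No augmenting path remains; maximum flow = 36.
In the residual graph, reachable from In: {In, C, D, A, R1, B}.
Min-cut edges: In→Core (2), In→Eg (9), C→Eg (5), D→Eg (7), A→Eg (6), R1→Core (4), B→Eg (3); capacity 2 + 9 + 5 + 7 + 6 + 4 + 3 = 36.
This cut is saturated, so no flow can exceed 36.

36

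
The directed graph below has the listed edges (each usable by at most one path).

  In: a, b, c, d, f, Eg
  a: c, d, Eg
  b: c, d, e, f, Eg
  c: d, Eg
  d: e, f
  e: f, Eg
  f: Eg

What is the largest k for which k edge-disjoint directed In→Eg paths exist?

6

Assign every edge capacity 1; by Menger, the answer equals the max flow.
Path In→Eg (+1); total 1.
Path In→a→Eg (+1); total 2.
Path In→b→Eg (+1); total 3.
Path In→c→Eg (+1); total 4.
Path In→f→Eg (+1); total 5.
Path In→d→e→Eg (+1); total 6.
No residual In→Eg path; max flow = 6.
Certifying cut of size 6: {In→Eg, In→a, In→b, In→c, In→d, In→f}.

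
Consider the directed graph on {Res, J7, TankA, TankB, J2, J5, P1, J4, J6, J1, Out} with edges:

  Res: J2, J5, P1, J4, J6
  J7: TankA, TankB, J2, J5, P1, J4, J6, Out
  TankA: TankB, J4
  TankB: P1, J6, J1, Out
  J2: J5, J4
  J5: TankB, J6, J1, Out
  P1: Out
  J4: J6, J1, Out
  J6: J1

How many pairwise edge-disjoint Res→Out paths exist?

4

Assign every edge capacity 1; by Menger, the answer equals the max flow.
Path Res→J5→Out (+1); total 1.
Path Res→P1→Out (+1); total 2.
Path Res→J4→Out (+1); total 3.
Path Res→J2→J5→TankB→Out (+1); total 4.
No residual Res→Out path; max flow = 4.
Certifying cut of size 4: {Res→J2, Res→J4, Res→J5, Res→P1}.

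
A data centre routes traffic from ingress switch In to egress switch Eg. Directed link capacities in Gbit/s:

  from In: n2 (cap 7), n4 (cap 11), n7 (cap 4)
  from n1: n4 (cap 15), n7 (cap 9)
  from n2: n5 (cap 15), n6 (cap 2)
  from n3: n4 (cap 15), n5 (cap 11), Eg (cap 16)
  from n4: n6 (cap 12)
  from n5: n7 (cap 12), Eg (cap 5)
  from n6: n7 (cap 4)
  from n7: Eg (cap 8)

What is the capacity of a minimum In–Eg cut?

13

Augment In→n7→Eg: bottleneck 4, flow now 4.
Augment In→n2→n5→Eg: bottleneck 5, flow now 9.
Augment In→n2→n5→n7→Eg: bottleneck 2, flow now 11.
Augment In→n4→n6→n7→Eg: bottleneck 2, flow now 13.
No augmenting path remains; maximum flow = 13.
By max-flow min-cut, the minimum cut capacity equals the max flow.
In the residual graph, reachable from In: {In, n2, n4, n5, n6, n7}.
Min-cut edges: n5→Eg (5), n7→Eg (8); capacity 5 + 8 = 13.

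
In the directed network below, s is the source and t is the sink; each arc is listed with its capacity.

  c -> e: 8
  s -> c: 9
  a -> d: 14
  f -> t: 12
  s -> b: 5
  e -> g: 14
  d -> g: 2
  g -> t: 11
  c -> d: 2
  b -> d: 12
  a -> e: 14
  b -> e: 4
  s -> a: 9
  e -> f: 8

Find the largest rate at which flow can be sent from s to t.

19

Augment s→a→d→g→t: bottleneck 2, flow now 2.
Augment s→a→e→f→t: bottleneck 7, flow now 9.
Augment s→b→e→f→t: bottleneck 1, flow now 10.
Augment s→b→e→g→t: bottleneck 3, flow now 13.
Augment s→c→e→g→t: bottleneck 6, flow now 19.
No augmenting path remains; maximum flow = 19.
In the residual graph, reachable from s: {s, a, b, c, d, e, g}.
Min-cut edges: e→f (8), g→t (11); capacity 8 + 11 = 19.
This cut is saturated, so no flow can exceed 19.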